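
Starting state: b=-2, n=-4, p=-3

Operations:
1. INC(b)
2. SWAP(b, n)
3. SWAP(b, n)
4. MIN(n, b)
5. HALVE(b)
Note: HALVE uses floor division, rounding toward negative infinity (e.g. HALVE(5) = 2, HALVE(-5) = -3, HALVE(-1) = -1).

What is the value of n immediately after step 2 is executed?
n = -1

Tracing n through execution:
Initial: n = -4
After step 1 (INC(b)): n = -4
After step 2 (SWAP(b, n)): n = -1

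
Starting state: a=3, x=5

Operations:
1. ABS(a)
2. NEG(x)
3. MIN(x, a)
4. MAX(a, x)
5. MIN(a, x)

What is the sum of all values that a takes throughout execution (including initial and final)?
10

Values of a at each step:
Initial: a = 3
After step 1: a = 3
After step 2: a = 3
After step 3: a = 3
After step 4: a = 3
After step 5: a = -5
Sum = 3 + 3 + 3 + 3 + 3 + -5 = 10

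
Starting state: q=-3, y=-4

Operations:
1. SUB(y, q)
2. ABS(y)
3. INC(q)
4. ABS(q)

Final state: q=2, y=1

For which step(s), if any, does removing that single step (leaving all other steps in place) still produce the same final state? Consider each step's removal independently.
None - removing any single step changes the final result

Testing removal of each single step:
Without step 1: final = q=2, y=4 (different)
Without step 2: final = q=2, y=-1 (different)
Without step 3: final = q=3, y=1 (different)
Without step 4: final = q=-2, y=1 (different)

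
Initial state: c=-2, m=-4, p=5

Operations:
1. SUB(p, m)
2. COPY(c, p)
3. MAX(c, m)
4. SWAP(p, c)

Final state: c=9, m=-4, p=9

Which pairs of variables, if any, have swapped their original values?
None

Comparing initial and final values:
c: -2 → 9
m: -4 → -4
p: 5 → 9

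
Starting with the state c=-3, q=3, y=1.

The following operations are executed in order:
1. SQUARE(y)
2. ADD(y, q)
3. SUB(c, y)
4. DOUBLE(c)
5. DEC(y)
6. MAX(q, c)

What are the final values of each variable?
{c: -14, q: 3, y: 3}

Step-by-step execution:
Initial: c=-3, q=3, y=1
After step 1 (SQUARE(y)): c=-3, q=3, y=1
After step 2 (ADD(y, q)): c=-3, q=3, y=4
After step 3 (SUB(c, y)): c=-7, q=3, y=4
After step 4 (DOUBLE(c)): c=-14, q=3, y=4
After step 5 (DEC(y)): c=-14, q=3, y=3
After step 6 (MAX(q, c)): c=-14, q=3, y=3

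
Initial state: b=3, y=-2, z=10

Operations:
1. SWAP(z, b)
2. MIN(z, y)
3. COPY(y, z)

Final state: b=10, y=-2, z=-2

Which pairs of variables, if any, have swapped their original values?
None

Comparing initial and final values:
z: 10 → -2
b: 3 → 10
y: -2 → -2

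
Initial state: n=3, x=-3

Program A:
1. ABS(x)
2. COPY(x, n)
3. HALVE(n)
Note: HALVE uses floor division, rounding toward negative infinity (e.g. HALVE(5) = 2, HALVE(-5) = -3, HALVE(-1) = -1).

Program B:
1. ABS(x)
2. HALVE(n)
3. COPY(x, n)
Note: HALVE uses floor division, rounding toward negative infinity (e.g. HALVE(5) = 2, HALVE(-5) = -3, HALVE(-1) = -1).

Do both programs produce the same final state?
No

Program A final state: n=1, x=3
Program B final state: n=1, x=1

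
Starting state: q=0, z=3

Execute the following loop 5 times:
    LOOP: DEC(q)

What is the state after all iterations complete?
q=-5, z=3

Iteration trace:
Start: q=0, z=3
After iteration 1: q=-1, z=3
After iteration 2: q=-2, z=3
After iteration 3: q=-3, z=3
After iteration 4: q=-4, z=3
After iteration 5: q=-5, z=3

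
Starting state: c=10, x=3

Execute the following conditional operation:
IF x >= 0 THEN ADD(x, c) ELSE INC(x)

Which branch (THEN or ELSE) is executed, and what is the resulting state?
Branch: THEN, Final state: c=10, x=13

Evaluating condition: x >= 0
x = 3
Condition is True, so THEN branch executes
After ADD(x, c): c=10, x=13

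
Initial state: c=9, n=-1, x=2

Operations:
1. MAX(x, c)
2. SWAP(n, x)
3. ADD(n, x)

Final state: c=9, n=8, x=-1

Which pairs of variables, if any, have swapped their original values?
None

Comparing initial and final values:
c: 9 → 9
n: -1 → 8
x: 2 → -1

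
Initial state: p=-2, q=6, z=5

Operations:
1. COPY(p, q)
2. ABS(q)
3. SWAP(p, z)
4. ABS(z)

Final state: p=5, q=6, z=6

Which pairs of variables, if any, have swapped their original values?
None

Comparing initial and final values:
p: -2 → 5
z: 5 → 6
q: 6 → 6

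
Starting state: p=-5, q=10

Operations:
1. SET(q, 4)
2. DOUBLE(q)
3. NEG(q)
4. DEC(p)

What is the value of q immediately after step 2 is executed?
q = 8

Tracing q through execution:
Initial: q = 10
After step 1 (SET(q, 4)): q = 4
After step 2 (DOUBLE(q)): q = 8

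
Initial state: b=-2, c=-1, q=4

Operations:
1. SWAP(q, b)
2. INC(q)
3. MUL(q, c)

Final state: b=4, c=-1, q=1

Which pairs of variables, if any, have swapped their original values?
None

Comparing initial and final values:
b: -2 → 4
q: 4 → 1
c: -1 → -1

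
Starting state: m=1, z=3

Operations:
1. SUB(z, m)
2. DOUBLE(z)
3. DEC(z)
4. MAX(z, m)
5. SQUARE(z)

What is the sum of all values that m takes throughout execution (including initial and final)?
6

Values of m at each step:
Initial: m = 1
After step 1: m = 1
After step 2: m = 1
After step 3: m = 1
After step 4: m = 1
After step 5: m = 1
Sum = 1 + 1 + 1 + 1 + 1 + 1 = 6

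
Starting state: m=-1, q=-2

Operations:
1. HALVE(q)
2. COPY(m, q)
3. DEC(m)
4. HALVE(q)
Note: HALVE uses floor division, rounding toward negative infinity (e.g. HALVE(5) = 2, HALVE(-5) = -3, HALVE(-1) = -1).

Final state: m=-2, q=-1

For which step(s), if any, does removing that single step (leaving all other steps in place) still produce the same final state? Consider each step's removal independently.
Step(s) 2, 4

Testing removal of each single step:
Without step 1: final = m=-3, q=-1 (different)
Without step 2: final = m=-2, q=-1 (same)
Without step 3: final = m=-1, q=-1 (different)
Without step 4: final = m=-2, q=-1 (same)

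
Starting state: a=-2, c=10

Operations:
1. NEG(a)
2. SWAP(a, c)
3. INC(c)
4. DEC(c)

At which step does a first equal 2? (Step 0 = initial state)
Step 1

Tracing a:
Initial: a = -2
After step 1: a = 2 ← first occurrence
After step 2: a = 10
After step 3: a = 10
After step 4: a = 10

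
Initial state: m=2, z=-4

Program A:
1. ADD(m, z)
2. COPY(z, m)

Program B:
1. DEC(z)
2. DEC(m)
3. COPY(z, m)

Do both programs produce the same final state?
No

Program A final state: m=-2, z=-2
Program B final state: m=1, z=1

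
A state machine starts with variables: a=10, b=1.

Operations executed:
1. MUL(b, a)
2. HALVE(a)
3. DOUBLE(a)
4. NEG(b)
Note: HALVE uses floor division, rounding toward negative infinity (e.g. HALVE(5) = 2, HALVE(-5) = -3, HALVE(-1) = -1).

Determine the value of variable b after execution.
b = -10

Tracing execution:
Step 1: MUL(b, a) → b = 10
Step 2: HALVE(a) → b = 10
Step 3: DOUBLE(a) → b = 10
Step 4: NEG(b) → b = -10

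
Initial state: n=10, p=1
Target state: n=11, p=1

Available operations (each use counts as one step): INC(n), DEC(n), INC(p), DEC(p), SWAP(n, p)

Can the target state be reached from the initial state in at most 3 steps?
Yes

Path (1 step): INC(n)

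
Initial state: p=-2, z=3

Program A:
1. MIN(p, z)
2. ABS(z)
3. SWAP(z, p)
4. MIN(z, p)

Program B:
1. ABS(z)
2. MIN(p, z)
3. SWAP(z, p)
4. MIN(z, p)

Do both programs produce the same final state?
Yes

Program A final state: p=3, z=-2
Program B final state: p=3, z=-2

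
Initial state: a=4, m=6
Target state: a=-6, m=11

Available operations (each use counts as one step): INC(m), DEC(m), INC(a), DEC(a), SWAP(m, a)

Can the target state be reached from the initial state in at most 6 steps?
No

The target state cannot be reached within 6 steps.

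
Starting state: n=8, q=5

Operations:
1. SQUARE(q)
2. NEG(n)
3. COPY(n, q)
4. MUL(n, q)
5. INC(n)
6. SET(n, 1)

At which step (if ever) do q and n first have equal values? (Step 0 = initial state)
Step 3

q and n first become equal after step 3.

Comparing values at each step:
Initial: q=5, n=8
After step 1: q=25, n=8
After step 2: q=25, n=-8
After step 3: q=25, n=25 ← equal!
After step 4: q=25, n=625
After step 5: q=25, n=626
After step 6: q=25, n=1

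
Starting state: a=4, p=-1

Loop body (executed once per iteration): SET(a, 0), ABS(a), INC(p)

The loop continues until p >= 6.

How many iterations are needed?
7

Tracing iterations:
Initial: a=4, p=-1
After iteration 1: a=0, p=0
After iteration 2: a=0, p=1
After iteration 3: a=0, p=2
After iteration 4: a=0, p=3
After iteration 5: a=0, p=4
After iteration 6: a=0, p=5
After iteration 7: a=0, p=6
p >= 6 now holds, so the loop exits after 7 iterations.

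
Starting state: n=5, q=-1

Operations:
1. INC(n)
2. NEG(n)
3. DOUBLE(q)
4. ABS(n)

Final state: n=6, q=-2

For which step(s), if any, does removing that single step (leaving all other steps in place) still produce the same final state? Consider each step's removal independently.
Step(s) 2

Testing removal of each single step:
Without step 1: final = n=5, q=-2 (different)
Without step 2: final = n=6, q=-2 (same)
Without step 3: final = n=6, q=-1 (different)
Without step 4: final = n=-6, q=-2 (different)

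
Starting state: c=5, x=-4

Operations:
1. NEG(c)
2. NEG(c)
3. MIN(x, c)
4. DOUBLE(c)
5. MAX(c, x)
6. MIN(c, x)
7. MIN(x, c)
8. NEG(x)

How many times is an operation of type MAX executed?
1

Counting MAX operations:
Step 5: MAX(c, x) ← MAX
Total: 1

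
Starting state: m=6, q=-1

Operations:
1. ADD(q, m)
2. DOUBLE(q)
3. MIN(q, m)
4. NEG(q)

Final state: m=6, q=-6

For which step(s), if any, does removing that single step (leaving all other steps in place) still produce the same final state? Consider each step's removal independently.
None - removing any single step changes the final result

Testing removal of each single step:
Without step 1: final = m=6, q=2 (different)
Without step 2: final = m=6, q=-5 (different)
Without step 3: final = m=6, q=-10 (different)
Without step 4: final = m=6, q=6 (different)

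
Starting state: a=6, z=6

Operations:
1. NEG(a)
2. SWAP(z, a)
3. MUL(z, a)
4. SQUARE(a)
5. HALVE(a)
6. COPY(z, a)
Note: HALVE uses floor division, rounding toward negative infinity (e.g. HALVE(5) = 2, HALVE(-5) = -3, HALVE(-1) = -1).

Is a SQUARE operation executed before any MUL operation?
No

First SQUARE: step 4
First MUL: step 3
Since 4 > 3, MUL comes first.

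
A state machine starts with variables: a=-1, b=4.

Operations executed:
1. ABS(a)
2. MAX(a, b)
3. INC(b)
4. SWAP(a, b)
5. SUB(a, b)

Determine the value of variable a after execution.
a = 1

Tracing execution:
Step 1: ABS(a) → a = 1
Step 2: MAX(a, b) → a = 4
Step 3: INC(b) → a = 4
Step 4: SWAP(a, b) → a = 5
Step 5: SUB(a, b) → a = 1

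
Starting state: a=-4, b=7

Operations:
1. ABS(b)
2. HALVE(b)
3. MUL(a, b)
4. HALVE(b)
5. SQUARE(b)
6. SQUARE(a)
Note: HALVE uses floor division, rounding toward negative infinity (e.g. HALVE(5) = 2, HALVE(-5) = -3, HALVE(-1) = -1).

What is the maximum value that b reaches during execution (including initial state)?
7

Values of b at each step:
Initial: b = 7 ← maximum
After step 1: b = 7
After step 2: b = 3
After step 3: b = 3
After step 4: b = 1
After step 5: b = 1
After step 6: b = 1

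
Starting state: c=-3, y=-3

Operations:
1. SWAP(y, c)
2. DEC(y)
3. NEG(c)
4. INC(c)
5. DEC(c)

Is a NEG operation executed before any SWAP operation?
No

First NEG: step 3
First SWAP: step 1
Since 3 > 1, SWAP comes first.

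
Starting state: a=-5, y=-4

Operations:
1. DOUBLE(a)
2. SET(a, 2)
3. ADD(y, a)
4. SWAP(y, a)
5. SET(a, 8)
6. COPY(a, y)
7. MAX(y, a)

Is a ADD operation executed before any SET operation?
No

First ADD: step 3
First SET: step 2
Since 3 > 2, SET comes first.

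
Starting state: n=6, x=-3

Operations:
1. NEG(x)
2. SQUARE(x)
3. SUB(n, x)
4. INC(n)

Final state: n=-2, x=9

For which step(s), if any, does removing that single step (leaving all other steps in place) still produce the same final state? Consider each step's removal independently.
Step(s) 1

Testing removal of each single step:
Without step 1: final = n=-2, x=9 (same)
Without step 2: final = n=4, x=3 (different)
Without step 3: final = n=7, x=9 (different)
Without step 4: final = n=-3, x=9 (different)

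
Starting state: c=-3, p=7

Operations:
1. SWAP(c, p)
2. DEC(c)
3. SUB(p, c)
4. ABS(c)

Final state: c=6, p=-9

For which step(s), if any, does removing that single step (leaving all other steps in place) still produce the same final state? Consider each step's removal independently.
Step(s) 4

Testing removal of each single step:
Without step 1: final = c=4, p=11 (different)
Without step 2: final = c=7, p=-10 (different)
Without step 3: final = c=6, p=-3 (different)
Without step 4: final = c=6, p=-9 (same)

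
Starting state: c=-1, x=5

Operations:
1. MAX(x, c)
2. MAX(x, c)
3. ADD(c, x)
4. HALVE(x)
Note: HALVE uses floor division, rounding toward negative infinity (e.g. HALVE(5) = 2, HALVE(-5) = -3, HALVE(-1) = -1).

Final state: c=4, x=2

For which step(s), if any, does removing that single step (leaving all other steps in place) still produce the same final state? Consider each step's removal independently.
Step(s) 1, 2

Testing removal of each single step:
Without step 1: final = c=4, x=2 (same)
Without step 2: final = c=4, x=2 (same)
Without step 3: final = c=-1, x=2 (different)
Without step 4: final = c=4, x=5 (different)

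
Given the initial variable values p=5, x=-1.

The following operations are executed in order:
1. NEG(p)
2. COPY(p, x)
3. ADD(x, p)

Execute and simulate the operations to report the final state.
{p: -1, x: -2}

Step-by-step execution:
Initial: p=5, x=-1
After step 1 (NEG(p)): p=-5, x=-1
After step 2 (COPY(p, x)): p=-1, x=-1
After step 3 (ADD(x, p)): p=-1, x=-2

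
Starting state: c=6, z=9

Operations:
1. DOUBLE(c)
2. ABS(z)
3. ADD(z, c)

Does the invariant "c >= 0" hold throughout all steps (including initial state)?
Yes

The invariant holds at every step.

State at each step:
Initial: c=6, z=9
After step 1: c=12, z=9
After step 2: c=12, z=9
After step 3: c=12, z=21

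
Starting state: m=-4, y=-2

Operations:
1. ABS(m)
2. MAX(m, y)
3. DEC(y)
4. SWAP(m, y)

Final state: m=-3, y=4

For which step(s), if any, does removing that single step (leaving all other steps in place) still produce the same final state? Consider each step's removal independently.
Step(s) 2

Testing removal of each single step:
Without step 1: final = m=-3, y=-2 (different)
Without step 2: final = m=-3, y=4 (same)
Without step 3: final = m=-2, y=4 (different)
Without step 4: final = m=4, y=-3 (different)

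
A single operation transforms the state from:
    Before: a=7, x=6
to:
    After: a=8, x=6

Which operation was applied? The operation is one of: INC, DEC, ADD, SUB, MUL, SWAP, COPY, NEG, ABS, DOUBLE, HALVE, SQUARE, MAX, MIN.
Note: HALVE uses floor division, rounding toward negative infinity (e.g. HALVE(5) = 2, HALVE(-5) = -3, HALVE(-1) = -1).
INC(a)

Analyzing the change:
Before: a=7, x=6
After: a=8, x=6
Variable a changed from 7 to 8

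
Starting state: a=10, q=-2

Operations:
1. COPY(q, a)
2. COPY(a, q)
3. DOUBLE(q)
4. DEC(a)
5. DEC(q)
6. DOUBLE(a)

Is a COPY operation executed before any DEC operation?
Yes

First COPY: step 1
First DEC: step 4
Since 1 < 4, COPY comes first.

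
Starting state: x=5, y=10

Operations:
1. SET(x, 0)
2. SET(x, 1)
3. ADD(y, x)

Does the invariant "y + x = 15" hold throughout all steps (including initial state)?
No, violated after step 1

The invariant is violated after step 1.

State at each step:
Initial: x=5, y=10
After step 1: x=0, y=10
After step 2: x=1, y=10
After step 3: x=1, y=11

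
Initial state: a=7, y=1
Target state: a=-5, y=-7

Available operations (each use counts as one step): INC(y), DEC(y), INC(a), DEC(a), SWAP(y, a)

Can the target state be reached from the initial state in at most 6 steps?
No

The target state cannot be reached within 6 steps.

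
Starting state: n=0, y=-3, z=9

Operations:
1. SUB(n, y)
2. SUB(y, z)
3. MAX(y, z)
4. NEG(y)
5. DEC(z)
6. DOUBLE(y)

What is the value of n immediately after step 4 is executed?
n = 3

Tracing n through execution:
Initial: n = 0
After step 1 (SUB(n, y)): n = 3
After step 2 (SUB(y, z)): n = 3
After step 3 (MAX(y, z)): n = 3
After step 4 (NEG(y)): n = 3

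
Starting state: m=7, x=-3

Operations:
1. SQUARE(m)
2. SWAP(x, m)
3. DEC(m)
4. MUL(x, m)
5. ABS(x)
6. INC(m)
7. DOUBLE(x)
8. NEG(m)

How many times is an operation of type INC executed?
1

Counting INC operations:
Step 6: INC(m) ← INC
Total: 1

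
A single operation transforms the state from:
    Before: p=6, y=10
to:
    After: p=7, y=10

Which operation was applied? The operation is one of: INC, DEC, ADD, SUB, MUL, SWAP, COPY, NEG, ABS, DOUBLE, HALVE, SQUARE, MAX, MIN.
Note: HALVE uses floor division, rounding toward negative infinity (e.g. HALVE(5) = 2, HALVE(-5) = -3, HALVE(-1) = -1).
INC(p)

Analyzing the change:
Before: p=6, y=10
After: p=7, y=10
Variable p changed from 6 to 7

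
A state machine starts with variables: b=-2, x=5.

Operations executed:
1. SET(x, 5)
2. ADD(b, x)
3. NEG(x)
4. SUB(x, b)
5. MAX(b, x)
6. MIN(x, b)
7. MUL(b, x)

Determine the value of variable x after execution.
x = -8

Tracing execution:
Step 1: SET(x, 5) → x = 5
Step 2: ADD(b, x) → x = 5
Step 3: NEG(x) → x = -5
Step 4: SUB(x, b) → x = -8
Step 5: MAX(b, x) → x = -8
Step 6: MIN(x, b) → x = -8
Step 7: MUL(b, x) → x = -8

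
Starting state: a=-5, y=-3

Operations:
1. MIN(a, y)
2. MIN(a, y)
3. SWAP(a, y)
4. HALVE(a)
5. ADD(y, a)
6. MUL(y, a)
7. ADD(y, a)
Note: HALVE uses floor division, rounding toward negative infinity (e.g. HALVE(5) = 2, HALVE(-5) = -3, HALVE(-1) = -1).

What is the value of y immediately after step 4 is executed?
y = -5

Tracing y through execution:
Initial: y = -3
After step 1 (MIN(a, y)): y = -3
After step 2 (MIN(a, y)): y = -3
After step 3 (SWAP(a, y)): y = -5
After step 4 (HALVE(a)): y = -5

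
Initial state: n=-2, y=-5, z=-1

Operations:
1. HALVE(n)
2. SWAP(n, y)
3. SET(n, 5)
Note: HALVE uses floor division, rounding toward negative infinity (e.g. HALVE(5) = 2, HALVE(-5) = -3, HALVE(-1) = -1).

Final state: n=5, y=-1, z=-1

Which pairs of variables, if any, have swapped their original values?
None

Comparing initial and final values:
z: -1 → -1
n: -2 → 5
y: -5 → -1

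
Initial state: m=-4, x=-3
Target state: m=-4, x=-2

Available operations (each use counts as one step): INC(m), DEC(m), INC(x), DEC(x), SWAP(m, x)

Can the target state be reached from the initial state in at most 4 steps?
Yes

Path (1 step): INC(x)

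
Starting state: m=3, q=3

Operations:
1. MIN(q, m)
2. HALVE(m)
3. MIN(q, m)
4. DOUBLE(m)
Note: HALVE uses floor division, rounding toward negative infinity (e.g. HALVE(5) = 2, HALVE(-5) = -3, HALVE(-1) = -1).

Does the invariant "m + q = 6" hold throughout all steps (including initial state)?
No, violated after step 2

The invariant is violated after step 2.

State at each step:
Initial: m=3, q=3
After step 1: m=3, q=3
After step 2: m=1, q=3
After step 3: m=1, q=1
After step 4: m=2, q=1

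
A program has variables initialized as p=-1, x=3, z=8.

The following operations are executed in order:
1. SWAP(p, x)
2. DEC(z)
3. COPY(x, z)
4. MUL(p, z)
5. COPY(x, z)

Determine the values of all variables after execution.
{p: 21, x: 7, z: 7}

Step-by-step execution:
Initial: p=-1, x=3, z=8
After step 1 (SWAP(p, x)): p=3, x=-1, z=8
After step 2 (DEC(z)): p=3, x=-1, z=7
After step 3 (COPY(x, z)): p=3, x=7, z=7
After step 4 (MUL(p, z)): p=21, x=7, z=7
After step 5 (COPY(x, z)): p=21, x=7, z=7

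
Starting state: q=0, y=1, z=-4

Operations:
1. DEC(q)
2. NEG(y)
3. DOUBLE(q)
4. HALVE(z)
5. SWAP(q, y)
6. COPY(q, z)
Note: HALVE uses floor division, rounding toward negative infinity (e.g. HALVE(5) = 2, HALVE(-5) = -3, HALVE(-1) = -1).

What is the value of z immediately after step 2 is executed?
z = -4

Tracing z through execution:
Initial: z = -4
After step 1 (DEC(q)): z = -4
After step 2 (NEG(y)): z = -4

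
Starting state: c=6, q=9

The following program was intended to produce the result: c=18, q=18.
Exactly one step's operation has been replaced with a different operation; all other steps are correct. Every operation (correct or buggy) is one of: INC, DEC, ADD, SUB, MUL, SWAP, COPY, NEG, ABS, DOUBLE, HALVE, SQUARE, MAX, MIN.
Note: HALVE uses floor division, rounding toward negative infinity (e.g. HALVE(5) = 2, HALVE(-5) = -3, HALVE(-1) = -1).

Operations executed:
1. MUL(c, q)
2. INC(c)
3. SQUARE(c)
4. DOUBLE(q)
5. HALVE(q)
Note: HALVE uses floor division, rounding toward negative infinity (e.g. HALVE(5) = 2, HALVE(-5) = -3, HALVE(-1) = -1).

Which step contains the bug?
Step 5

Trace with buggy code:
Initial: c=6, q=9
After step 1: c=54, q=9
After step 2: c=55, q=9
After step 3: c=3025, q=9
After step 4: c=3025, q=18
After step 5: c=3025, q=9
Actual final c=3025, q=9 ≠ expected c=18, q=18.
Step 5 is the only position where a single-operation replacement can produce the expected result.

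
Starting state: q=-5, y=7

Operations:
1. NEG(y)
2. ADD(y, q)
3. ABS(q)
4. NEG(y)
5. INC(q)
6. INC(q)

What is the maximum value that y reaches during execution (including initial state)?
12

Values of y at each step:
Initial: y = 7
After step 1: y = -7
After step 2: y = -12
After step 3: y = -12
After step 4: y = 12 ← maximum
After step 5: y = 12
After step 6: y = 12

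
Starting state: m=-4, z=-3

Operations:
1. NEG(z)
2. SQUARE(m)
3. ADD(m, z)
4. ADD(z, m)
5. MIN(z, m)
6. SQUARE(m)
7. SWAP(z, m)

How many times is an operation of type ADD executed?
2

Counting ADD operations:
Step 3: ADD(m, z) ← ADD
Step 4: ADD(z, m) ← ADD
Total: 2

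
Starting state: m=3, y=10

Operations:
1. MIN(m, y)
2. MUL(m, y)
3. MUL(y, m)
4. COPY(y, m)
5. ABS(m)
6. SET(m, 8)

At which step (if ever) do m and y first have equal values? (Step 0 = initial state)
Step 4

m and y first become equal after step 4.

Comparing values at each step:
Initial: m=3, y=10
After step 1: m=3, y=10
After step 2: m=30, y=10
After step 3: m=30, y=300
After step 4: m=30, y=30 ← equal!
After step 5: m=30, y=30 ← equal!
After step 6: m=8, y=30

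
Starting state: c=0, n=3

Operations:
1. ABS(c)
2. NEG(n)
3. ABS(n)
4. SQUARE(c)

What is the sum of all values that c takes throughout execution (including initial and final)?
0

Values of c at each step:
Initial: c = 0
After step 1: c = 0
After step 2: c = 0
After step 3: c = 0
After step 4: c = 0
Sum = 0 + 0 + 0 + 0 + 0 = 0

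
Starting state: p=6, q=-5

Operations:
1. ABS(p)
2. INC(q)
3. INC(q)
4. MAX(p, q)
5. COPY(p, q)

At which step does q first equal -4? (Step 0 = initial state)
Step 2

Tracing q:
Initial: q = -5
After step 1: q = -5
After step 2: q = -4 ← first occurrence
After step 3: q = -3
After step 4: q = -3
After step 5: q = -3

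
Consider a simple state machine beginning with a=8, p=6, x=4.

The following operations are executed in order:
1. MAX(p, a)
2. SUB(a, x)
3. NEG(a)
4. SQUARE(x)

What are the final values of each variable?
{a: -4, p: 8, x: 16}

Step-by-step execution:
Initial: a=8, p=6, x=4
After step 1 (MAX(p, a)): a=8, p=8, x=4
After step 2 (SUB(a, x)): a=4, p=8, x=4
After step 3 (NEG(a)): a=-4, p=8, x=4
After step 4 (SQUARE(x)): a=-4, p=8, x=16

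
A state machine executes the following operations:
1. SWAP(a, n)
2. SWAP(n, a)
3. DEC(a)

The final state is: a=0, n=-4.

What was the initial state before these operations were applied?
a=1, n=-4

Working backwards:
Final state: a=0, n=-4
Before step 3 (DEC(a)): a=1, n=-4
Before step 2 (SWAP(n, a)): a=-4, n=1
Before step 1 (SWAP(a, n)): a=1, n=-4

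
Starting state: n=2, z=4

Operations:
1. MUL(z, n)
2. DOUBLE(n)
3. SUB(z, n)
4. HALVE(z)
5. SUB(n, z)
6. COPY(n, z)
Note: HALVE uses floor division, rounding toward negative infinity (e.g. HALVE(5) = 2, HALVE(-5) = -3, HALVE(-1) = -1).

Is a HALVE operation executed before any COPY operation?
Yes

First HALVE: step 4
First COPY: step 6
Since 4 < 6, HALVE comes first.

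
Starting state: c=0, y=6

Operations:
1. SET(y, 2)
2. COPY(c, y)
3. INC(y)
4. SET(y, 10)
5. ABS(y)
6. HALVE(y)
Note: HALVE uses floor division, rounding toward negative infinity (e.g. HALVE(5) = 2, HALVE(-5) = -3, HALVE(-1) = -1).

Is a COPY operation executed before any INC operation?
Yes

First COPY: step 2
First INC: step 3
Since 2 < 3, COPY comes first.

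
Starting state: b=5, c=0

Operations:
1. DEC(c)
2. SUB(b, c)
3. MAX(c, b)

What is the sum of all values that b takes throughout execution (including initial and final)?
22

Values of b at each step:
Initial: b = 5
After step 1: b = 5
After step 2: b = 6
After step 3: b = 6
Sum = 5 + 5 + 6 + 6 = 22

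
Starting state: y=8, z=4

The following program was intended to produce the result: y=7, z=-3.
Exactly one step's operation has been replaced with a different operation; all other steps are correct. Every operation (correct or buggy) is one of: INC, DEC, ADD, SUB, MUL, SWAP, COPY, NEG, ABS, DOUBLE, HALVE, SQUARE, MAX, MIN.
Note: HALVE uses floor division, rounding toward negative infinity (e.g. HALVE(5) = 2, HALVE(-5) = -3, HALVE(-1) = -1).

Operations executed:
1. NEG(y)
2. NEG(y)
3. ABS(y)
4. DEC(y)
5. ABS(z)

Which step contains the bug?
Step 5

Trace with buggy code:
Initial: y=8, z=4
After step 1: y=-8, z=4
After step 2: y=8, z=4
After step 3: y=8, z=4
After step 4: y=7, z=4
After step 5: y=7, z=4
Actual final y=7, z=4 ≠ expected y=7, z=-3.
Step 5 is the only position where a single-operation replacement can produce the expected result.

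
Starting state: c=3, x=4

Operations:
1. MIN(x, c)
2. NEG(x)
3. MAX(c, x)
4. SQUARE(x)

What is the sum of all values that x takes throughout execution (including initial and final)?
10

Values of x at each step:
Initial: x = 4
After step 1: x = 3
After step 2: x = -3
After step 3: x = -3
After step 4: x = 9
Sum = 4 + 3 + -3 + -3 + 9 = 10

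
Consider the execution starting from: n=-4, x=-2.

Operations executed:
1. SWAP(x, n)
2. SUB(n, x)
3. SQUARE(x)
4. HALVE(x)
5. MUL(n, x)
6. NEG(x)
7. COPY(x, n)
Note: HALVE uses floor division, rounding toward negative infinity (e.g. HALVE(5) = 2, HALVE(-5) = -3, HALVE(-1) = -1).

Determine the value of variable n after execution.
n = 16

Tracing execution:
Step 1: SWAP(x, n) → n = -2
Step 2: SUB(n, x) → n = 2
Step 3: SQUARE(x) → n = 2
Step 4: HALVE(x) → n = 2
Step 5: MUL(n, x) → n = 16
Step 6: NEG(x) → n = 16
Step 7: COPY(x, n) → n = 16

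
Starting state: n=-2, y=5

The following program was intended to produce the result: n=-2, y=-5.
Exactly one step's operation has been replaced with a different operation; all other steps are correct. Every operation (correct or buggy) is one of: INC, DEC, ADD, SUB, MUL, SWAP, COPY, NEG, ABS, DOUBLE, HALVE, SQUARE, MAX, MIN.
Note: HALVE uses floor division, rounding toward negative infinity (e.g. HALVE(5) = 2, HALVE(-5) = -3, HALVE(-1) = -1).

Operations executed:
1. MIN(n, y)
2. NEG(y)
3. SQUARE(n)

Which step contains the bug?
Step 3

Trace with buggy code:
Initial: n=-2, y=5
After step 1: n=-2, y=5
After step 2: n=-2, y=-5
After step 3: n=4, y=-5
Actual final n=4, y=-5 ≠ expected n=-2, y=-5.
Step 3 is the only position where a single-operation replacement can produce the expected result.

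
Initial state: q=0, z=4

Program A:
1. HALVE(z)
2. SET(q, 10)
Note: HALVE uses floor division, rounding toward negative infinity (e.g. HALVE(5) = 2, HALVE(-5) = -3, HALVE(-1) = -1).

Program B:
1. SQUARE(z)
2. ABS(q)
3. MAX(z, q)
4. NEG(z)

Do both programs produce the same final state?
No

Program A final state: q=10, z=2
Program B final state: q=0, z=-16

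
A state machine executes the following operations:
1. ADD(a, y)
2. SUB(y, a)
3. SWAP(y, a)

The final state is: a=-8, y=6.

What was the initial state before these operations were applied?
a=8, y=-2

Working backwards:
Final state: a=-8, y=6
Before step 3 (SWAP(y, a)): a=6, y=-8
Before step 2 (SUB(y, a)): a=6, y=-2
Before step 1 (ADD(a, y)): a=8, y=-2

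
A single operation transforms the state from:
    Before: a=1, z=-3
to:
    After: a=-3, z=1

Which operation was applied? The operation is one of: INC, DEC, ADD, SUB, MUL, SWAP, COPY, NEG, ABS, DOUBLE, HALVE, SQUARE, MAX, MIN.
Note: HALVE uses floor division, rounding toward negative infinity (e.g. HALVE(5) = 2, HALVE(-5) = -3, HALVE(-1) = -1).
SWAP(z, a)

Analyzing the change:
Before: a=1, z=-3
After: a=-3, z=1
Variable z changed from -3 to 1
Variable a changed from 1 to -3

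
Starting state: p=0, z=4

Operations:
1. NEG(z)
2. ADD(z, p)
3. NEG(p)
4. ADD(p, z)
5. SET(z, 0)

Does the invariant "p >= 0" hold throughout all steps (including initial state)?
No, violated after step 4

The invariant is violated after step 4.

State at each step:
Initial: p=0, z=4
After step 1: p=0, z=-4
After step 2: p=0, z=-4
After step 3: p=0, z=-4
After step 4: p=-4, z=-4
After step 5: p=-4, z=0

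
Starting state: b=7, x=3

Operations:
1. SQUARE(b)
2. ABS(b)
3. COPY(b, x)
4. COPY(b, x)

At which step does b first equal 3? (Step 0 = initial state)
Step 3

Tracing b:
Initial: b = 7
After step 1: b = 49
After step 2: b = 49
After step 3: b = 3 ← first occurrence
After step 4: b = 3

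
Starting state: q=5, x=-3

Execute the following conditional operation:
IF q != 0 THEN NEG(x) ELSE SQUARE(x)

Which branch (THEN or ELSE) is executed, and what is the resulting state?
Branch: THEN, Final state: q=5, x=3

Evaluating condition: q != 0
q = 5
Condition is True, so THEN branch executes
After NEG(x): q=5, x=3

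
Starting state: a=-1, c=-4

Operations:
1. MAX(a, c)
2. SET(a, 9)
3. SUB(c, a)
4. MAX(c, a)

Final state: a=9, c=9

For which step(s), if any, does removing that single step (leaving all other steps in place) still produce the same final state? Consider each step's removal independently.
Step(s) 1, 3

Testing removal of each single step:
Without step 1: final = a=9, c=9 (same)
Without step 2: final = a=-1, c=-1 (different)
Without step 3: final = a=9, c=9 (same)
Without step 4: final = a=9, c=-13 (different)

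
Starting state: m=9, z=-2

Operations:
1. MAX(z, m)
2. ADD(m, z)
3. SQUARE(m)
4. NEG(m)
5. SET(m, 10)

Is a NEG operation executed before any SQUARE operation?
No

First NEG: step 4
First SQUARE: step 3
Since 4 > 3, SQUARE comes first.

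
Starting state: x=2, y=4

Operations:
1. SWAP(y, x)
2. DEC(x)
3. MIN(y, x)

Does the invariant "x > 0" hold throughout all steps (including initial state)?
Yes

The invariant holds at every step.

State at each step:
Initial: x=2, y=4
After step 1: x=4, y=2
After step 2: x=3, y=2
After step 3: x=3, y=2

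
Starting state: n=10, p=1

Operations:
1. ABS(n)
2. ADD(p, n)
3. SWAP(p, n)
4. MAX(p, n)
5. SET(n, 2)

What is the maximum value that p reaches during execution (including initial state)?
11

Values of p at each step:
Initial: p = 1
After step 1: p = 1
After step 2: p = 11 ← maximum
After step 3: p = 10
After step 4: p = 11
After step 5: p = 11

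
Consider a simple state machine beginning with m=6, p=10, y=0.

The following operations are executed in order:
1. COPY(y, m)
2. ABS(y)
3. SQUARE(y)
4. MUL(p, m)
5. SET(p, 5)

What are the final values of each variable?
{m: 6, p: 5, y: 36}

Step-by-step execution:
Initial: m=6, p=10, y=0
After step 1 (COPY(y, m)): m=6, p=10, y=6
After step 2 (ABS(y)): m=6, p=10, y=6
After step 3 (SQUARE(y)): m=6, p=10, y=36
After step 4 (MUL(p, m)): m=6, p=60, y=36
After step 5 (SET(p, 5)): m=6, p=5, y=36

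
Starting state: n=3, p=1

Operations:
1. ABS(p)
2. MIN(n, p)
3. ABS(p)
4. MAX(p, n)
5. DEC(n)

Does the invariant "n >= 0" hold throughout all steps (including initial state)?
Yes

The invariant holds at every step.

State at each step:
Initial: n=3, p=1
After step 1: n=3, p=1
After step 2: n=1, p=1
After step 3: n=1, p=1
After step 4: n=1, p=1
After step 5: n=0, p=1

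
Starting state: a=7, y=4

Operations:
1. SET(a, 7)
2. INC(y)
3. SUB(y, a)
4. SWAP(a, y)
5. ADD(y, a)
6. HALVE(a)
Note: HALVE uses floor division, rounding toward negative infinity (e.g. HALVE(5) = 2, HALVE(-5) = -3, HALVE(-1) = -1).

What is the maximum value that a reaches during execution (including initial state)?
7

Values of a at each step:
Initial: a = 7 ← maximum
After step 1: a = 7
After step 2: a = 7
After step 3: a = 7
After step 4: a = -2
After step 5: a = -2
After step 6: a = -1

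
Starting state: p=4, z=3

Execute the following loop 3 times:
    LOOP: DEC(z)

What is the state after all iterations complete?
p=4, z=0

Iteration trace:
Start: p=4, z=3
After iteration 1: p=4, z=2
After iteration 2: p=4, z=1
After iteration 3: p=4, z=0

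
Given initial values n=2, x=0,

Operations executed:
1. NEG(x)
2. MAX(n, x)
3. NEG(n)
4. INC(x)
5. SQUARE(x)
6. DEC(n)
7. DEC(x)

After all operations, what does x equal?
x = 0

Tracing execution:
Step 1: NEG(x) → x = 0
Step 2: MAX(n, x) → x = 0
Step 3: NEG(n) → x = 0
Step 4: INC(x) → x = 1
Step 5: SQUARE(x) → x = 1
Step 6: DEC(n) → x = 1
Step 7: DEC(x) → x = 0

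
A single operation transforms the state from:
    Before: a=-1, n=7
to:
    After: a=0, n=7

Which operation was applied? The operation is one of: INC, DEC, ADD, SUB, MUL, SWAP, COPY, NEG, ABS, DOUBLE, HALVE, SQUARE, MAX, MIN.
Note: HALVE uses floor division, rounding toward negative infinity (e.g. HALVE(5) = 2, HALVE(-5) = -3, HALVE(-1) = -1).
INC(a)

Analyzing the change:
Before: a=-1, n=7
After: a=0, n=7
Variable a changed from -1 to 0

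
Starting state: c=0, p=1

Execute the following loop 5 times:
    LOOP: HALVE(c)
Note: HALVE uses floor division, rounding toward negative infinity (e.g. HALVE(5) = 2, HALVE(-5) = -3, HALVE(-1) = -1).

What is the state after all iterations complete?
c=0, p=1

Iteration trace:
Start: c=0, p=1
After iteration 1: c=0, p=1
After iteration 2: c=0, p=1
After iteration 3: c=0, p=1
After iteration 4: c=0, p=1
After iteration 5: c=0, p=1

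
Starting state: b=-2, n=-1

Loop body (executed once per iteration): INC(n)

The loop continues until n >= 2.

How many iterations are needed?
3

Tracing iterations:
Initial: b=-2, n=-1
After iteration 1: b=-2, n=0
After iteration 2: b=-2, n=1
After iteration 3: b=-2, n=2
n >= 2 now holds, so the loop exits after 3 iterations.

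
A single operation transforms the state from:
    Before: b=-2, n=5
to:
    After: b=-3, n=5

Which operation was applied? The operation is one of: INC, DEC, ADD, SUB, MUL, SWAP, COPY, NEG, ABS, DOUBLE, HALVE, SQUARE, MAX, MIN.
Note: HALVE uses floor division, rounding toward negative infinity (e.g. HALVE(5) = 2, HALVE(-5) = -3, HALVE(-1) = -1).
DEC(b)

Analyzing the change:
Before: b=-2, n=5
After: b=-3, n=5
Variable b changed from -2 to -3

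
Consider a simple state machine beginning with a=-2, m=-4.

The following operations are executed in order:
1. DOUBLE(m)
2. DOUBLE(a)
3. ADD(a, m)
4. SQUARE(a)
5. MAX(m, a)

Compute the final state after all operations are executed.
{a: 144, m: 144}

Step-by-step execution:
Initial: a=-2, m=-4
After step 1 (DOUBLE(m)): a=-2, m=-8
After step 2 (DOUBLE(a)): a=-4, m=-8
After step 3 (ADD(a, m)): a=-12, m=-8
After step 4 (SQUARE(a)): a=144, m=-8
After step 5 (MAX(m, a)): a=144, m=144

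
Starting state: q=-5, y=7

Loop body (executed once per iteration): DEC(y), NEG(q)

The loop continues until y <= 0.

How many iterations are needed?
7

Tracing iterations:
Initial: q=-5, y=7
After iteration 1: q=5, y=6
After iteration 2: q=-5, y=5
After iteration 3: q=5, y=4
After iteration 4: q=-5, y=3
After iteration 5: q=5, y=2
After iteration 6: q=-5, y=1
After iteration 7: q=5, y=0
y <= 0 now holds, so the loop exits after 7 iterations.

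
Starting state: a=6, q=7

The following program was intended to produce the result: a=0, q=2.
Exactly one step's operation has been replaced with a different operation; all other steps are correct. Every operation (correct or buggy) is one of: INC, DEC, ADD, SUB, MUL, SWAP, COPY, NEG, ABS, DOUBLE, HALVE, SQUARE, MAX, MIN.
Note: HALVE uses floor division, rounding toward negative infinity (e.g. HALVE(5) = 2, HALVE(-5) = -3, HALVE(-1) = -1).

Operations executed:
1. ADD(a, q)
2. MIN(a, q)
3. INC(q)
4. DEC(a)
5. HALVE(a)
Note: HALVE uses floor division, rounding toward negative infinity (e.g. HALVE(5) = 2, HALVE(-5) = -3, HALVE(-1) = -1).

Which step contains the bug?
Step 1

Trace with buggy code:
Initial: a=6, q=7
After step 1: a=13, q=7
After step 2: a=7, q=7
After step 3: a=7, q=8
After step 4: a=6, q=8
After step 5: a=3, q=8
Actual final a=3, q=8 ≠ expected a=0, q=2.
Step 1 is the only position where a single-operation replacement can produce the expected result.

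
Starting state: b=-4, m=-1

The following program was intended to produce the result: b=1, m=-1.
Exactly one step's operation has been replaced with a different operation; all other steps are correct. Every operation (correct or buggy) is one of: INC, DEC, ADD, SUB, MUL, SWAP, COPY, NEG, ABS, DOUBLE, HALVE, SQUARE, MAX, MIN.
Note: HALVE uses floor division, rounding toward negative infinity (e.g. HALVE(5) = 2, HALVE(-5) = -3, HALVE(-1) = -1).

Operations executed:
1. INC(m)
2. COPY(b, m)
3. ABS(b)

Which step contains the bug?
Step 1

Trace with buggy code:
Initial: b=-4, m=-1
After step 1: b=-4, m=0
After step 2: b=0, m=0
After step 3: b=0, m=0
Actual final b=0, m=0 ≠ expected b=1, m=-1.
Step 1 is the only position where a single-operation replacement can produce the expected result.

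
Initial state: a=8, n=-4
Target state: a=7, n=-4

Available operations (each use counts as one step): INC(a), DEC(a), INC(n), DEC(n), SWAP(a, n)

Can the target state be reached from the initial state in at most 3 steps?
Yes

Path (1 step): DEC(a)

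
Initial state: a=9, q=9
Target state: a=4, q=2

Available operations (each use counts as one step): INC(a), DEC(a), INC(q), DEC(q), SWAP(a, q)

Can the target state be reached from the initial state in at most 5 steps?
No

The target state cannot be reached within 5 steps.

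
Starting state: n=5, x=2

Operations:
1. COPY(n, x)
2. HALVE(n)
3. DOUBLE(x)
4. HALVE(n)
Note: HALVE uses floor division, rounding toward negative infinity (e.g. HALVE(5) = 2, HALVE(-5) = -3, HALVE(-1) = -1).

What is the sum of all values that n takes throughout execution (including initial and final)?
9

Values of n at each step:
Initial: n = 5
After step 1: n = 2
After step 2: n = 1
After step 3: n = 1
After step 4: n = 0
Sum = 5 + 2 + 1 + 1 + 0 = 9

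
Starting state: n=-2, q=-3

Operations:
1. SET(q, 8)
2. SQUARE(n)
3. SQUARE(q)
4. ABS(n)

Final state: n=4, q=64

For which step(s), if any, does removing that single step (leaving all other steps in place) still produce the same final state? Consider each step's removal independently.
Step(s) 4

Testing removal of each single step:
Without step 1: final = n=4, q=9 (different)
Without step 2: final = n=2, q=64 (different)
Without step 3: final = n=4, q=8 (different)
Without step 4: final = n=4, q=64 (same)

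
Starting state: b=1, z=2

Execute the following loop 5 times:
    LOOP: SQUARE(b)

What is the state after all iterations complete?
b=1, z=2

Iteration trace:
Start: b=1, z=2
After iteration 1: b=1, z=2
After iteration 2: b=1, z=2
After iteration 3: b=1, z=2
After iteration 4: b=1, z=2
After iteration 5: b=1, z=2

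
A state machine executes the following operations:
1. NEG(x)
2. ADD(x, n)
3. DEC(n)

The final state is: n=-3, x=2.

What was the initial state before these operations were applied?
n=-2, x=-4

Working backwards:
Final state: n=-3, x=2
Before step 3 (DEC(n)): n=-2, x=2
Before step 2 (ADD(x, n)): n=-2, x=4
Before step 1 (NEG(x)): n=-2, x=-4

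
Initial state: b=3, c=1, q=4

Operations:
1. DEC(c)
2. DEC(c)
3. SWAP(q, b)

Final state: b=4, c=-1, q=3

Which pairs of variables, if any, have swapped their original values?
(q, b)

Comparing initial and final values:
q: 4 → 3
b: 3 → 4
c: 1 → -1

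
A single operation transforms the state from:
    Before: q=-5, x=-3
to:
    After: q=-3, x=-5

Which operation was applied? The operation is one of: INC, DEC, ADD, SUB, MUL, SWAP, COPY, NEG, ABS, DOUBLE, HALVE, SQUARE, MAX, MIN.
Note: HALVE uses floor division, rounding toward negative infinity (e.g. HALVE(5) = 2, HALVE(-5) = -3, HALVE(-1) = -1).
SWAP(x, q)

Analyzing the change:
Before: q=-5, x=-3
After: q=-3, x=-5
Variable x changed from -3 to -5
Variable q changed from -5 to -3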